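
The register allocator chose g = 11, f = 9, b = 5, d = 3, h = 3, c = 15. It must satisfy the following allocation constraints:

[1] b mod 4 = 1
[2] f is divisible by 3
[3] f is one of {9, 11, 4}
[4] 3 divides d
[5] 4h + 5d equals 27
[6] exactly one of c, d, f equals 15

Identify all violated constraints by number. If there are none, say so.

[1] 5 mod 4 = 1  OK
[2] 9 / 3 = 3, so 3 divides 9  OK
[3] f = 9 is in {9, 11, 4}  OK
[4] 3 / 3 = 1, so 3 divides 3  OK
[5] 4h + 5d = 4(3) + 5(3) = 27  OK
[6] c=15, d=3, f=9; 1 of them equals 15  OK

Yes — all constraints hold.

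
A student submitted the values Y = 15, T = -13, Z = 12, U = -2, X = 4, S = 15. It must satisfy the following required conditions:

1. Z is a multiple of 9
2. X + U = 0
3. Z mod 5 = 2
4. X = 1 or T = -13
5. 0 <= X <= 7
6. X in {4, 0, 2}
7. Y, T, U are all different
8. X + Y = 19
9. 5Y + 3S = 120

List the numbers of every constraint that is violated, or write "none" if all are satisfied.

1. 12 = 9*1 + 3, so 9 does not divide 12 — violated.
2. X + U = 4 + (-2) = 2, not 0 — violated.
3. 12 mod 5 = 2 — satisfied.
4. X = 4 ≠ 1, but T = -13 = -13 (second disjunct) — satisfied.
5. X = 4 lies in [0, 7] — satisfied.
6. X = 4 is in {4, 0, 2} — satisfied.
7. values 15, -13, -2 are pairwise distinct — satisfied.
8. X + Y = 4 + 15 = 19 — satisfied.
9. 5Y + 3S = 5(15) + 3(15) = 120 — satisfied.

Constraints 1 and 2 do not hold.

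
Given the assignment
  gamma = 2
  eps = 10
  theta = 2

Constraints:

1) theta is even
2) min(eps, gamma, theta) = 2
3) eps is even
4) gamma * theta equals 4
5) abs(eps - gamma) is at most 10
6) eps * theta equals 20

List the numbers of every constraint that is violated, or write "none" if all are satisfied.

The assignment satisfies every constraint.

1) theta = 2 is even  yes
2) min(10, 2, 2) = 2  yes
3) eps = 10 is even  yes
4) gamma * theta = 2 * 2 = 4  yes
5) abs(10 - 2) = 8; 8 ≤ 10  yes
6) eps * theta = 10 * 2 = 20  yes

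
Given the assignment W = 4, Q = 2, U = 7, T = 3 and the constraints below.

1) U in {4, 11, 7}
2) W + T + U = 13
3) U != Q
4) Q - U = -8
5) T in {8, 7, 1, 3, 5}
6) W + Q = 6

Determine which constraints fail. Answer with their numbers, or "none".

1) U = 7 is in {4, 11, 7}  yes
2) W + T + U = 4 + 3 + 7 = 14, not 13  no
3) U = 7, Q = 2; distinct  yes
4) Q - U = 2 - 7 = -5, not -8  no
5) T = 3 is in {8, 7, 1, 3, 5}  yes
6) W + Q = 4 + 2 = 6  yes

Constraints 2, 4 are violated.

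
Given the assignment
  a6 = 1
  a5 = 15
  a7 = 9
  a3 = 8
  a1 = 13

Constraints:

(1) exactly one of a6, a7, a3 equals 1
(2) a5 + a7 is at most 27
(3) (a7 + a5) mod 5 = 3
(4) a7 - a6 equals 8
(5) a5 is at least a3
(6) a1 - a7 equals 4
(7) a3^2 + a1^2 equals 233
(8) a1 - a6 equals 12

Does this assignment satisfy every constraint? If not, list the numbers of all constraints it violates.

(1) a6=1, a7=9, a3=8; 1 of them equals 1  OK
(2) a5 + a7 = 15 + 9 = 24; 24 ≤ 27  OK
(3) a7 + a5 = 24; 24 mod 5 = 4, not 3  FAIL
(4) a7 - a6 = 9 - 1 = 8  OK
(5) a5 = 15, a3 = 8; 15 ≥ 8  OK
(6) a1 - a7 = 13 - 9 = 4  OK
(7) a3^2 + a1^2 = 8^2 + 13^2 = 64 + 169 = 233  OK
(8) a1 - a6 = 13 - 1 = 12  OK

No — constraint 3 is not satisfied.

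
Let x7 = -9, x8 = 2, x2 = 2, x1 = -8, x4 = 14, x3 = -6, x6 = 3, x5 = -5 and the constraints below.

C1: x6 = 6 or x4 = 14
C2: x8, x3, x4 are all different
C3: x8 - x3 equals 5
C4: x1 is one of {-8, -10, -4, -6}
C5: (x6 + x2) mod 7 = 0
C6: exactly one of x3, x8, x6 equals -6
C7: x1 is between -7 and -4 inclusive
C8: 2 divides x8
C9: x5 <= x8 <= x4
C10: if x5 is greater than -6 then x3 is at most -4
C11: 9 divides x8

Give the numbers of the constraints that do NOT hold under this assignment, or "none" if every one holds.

Violated: 3, 5, 7, and 11.

C1: x6 = 3 ≠ 6, but x4 = 14 = 14 (second disjunct) — holds.
C2: values 2, -6, 14 are pairwise distinct — holds.
C3: x8 - x3 = 2 - (-6) = 8, not 5 — does not hold.
C4: x1 = -8 is in {-8, -10, -4, -6} — holds.
C5: x6 + x2 = 5; 5 mod 7 = 5, not 0 — does not hold.
C6: x3=-6, x8=2, x6=3; 1 of them equals -6 — holds.
C7: x1 = -8 is outside [-7, -4] — does not hold.
C8: 2 / 2 = 1, so 2 divides 2 — holds.
C9: values -5 <= 2 <= 14 — holds.
C10: x5 = -5 > -6, so we need x3 ≤ -4; x3 = -6 ≤ -4 — holds.
C11: 2 = 9*0 + 2, so 9 does not divide 2 — does not hold.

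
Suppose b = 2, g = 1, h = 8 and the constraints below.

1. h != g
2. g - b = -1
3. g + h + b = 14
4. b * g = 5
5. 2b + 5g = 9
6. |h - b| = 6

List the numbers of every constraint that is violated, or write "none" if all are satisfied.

1. h = 8, g = 1; distinct  OK
2. g - b = 1 - 2 = -1  OK
3. g + h + b = 1 + 8 + 2 = 11, not 14  FAIL
4. b * g = 2 * 1 = 2, not 5  FAIL
5. 2b + 5g = 2(2) + 5(1) = 9  OK
6. |8 - 2| = 6  OK

No — constraints 3 and 4 are not satisfied.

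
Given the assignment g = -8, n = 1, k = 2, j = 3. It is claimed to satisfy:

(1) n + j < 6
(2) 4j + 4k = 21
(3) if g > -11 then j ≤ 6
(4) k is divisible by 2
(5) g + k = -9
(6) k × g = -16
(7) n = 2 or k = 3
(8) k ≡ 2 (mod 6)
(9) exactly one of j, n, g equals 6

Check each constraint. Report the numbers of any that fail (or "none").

(1) n + j = 1 + 3 = 4; 4 < 6  true
(2) 4j + 4k = 4(3) + 4(2) = 20, not 21  false
(3) g = -8 > -11, so we need j ≤ 6; j = 3 ≤ 6  true
(4) 2 / 2 = 1, so 2 divides 2  true
(5) g + k = -8 + 2 = -6, not -9  false
(6) k × g = 2 × (-8) = -16  true
(7) n = 1 ≠ 2 and k = 2 ≠ 3; both disjuncts false  false
(8) 2 mod 6 = 2  true
(9) j=3, n=1, g=-8; 0 of them equal 6, not exactly one  false

Constraints 2, 5, 7, 9 do not hold.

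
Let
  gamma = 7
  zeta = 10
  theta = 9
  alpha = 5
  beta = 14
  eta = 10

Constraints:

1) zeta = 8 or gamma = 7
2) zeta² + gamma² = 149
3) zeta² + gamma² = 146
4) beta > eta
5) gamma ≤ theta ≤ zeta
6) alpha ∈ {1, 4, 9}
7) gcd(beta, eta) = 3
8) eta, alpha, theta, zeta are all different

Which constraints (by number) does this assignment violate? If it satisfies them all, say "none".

Constraints 3, 6, 7, and 8 are violated.

1) zeta = 10 ≠ 8, but gamma = 7 = 7 (second disjunct) — holds.
2) zeta² + gamma² = 10² + 7² = 100 + 49 = 149 — holds.
3) zeta² + gamma² = 10² + 7² = 100 + 49 = 149, not 146 — fails.
4) beta = 14, eta = 10; 14 > 10 — holds.
5) values 7 ≤ 9 ≤ 10 — holds.
6) alpha = 5 is not in {1, 4, 9} — fails.
7) gcd(14, 10) = 2, not 3 — fails.
8) eta = zeta = 10, not all different — fails.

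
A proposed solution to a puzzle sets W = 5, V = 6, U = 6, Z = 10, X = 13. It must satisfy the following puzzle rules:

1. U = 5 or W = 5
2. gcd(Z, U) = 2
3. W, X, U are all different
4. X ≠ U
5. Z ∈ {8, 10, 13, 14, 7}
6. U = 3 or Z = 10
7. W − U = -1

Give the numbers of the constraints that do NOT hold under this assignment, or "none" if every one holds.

Yes — all constraints hold.

1. U = 6 ≠ 5, but W = 5 = 5 (second disjunct) — satisfied.
2. gcd(10, 6) = 2 — satisfied.
3. values 5, 13, 6 are pairwise distinct — satisfied.
4. X = 13, U = 6; distinct — satisfied.
5. Z = 10 is in {8, 10, 13, 14, 7} — satisfied.
6. U = 6 ≠ 3, but Z = 10 = 10 (second disjunct) — satisfied.
7. W − U = 5 − 6 = -1 — satisfied.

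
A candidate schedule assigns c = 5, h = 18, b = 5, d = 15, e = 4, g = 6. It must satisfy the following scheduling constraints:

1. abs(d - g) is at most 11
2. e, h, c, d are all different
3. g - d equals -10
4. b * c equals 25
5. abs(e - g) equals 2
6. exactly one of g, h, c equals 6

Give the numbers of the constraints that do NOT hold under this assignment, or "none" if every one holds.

1. abs(15 - 6) = 9; 9 ≤ 11  ✔
2. values 4, 18, 5, 15 are pairwise distinct  ✔
3. g - d = 6 - 15 = -9, not -10  ✘
4. b * c = 5 * 5 = 25  ✔
5. abs(4 - 6) = 2  ✔
6. g=6, h=18, c=5; 1 of them equals 6  ✔

Violated: 3.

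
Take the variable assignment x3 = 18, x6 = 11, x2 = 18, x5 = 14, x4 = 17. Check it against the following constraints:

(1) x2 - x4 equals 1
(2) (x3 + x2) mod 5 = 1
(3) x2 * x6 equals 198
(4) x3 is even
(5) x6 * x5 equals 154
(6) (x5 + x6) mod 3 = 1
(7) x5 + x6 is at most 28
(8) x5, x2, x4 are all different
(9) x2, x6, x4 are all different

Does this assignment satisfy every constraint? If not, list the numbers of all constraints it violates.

None — every constraint holds.

(1) x2 - x4 = 18 - 17 = 1  true
(2) x3 + x2 = 36; 36 mod 5 = 1  true
(3) x2 * x6 = 18 * 11 = 198  true
(4) x3 = 18 is even  true
(5) x6 * x5 = 11 * 14 = 154  true
(6) x5 + x6 = 25; 25 mod 3 = 1  true
(7) x5 + x6 = 14 + 11 = 25; 25 ≤ 28  true
(8) values 14, 18, 17 are pairwise distinct  true
(9) values 18, 11, 17 are pairwise distinct  true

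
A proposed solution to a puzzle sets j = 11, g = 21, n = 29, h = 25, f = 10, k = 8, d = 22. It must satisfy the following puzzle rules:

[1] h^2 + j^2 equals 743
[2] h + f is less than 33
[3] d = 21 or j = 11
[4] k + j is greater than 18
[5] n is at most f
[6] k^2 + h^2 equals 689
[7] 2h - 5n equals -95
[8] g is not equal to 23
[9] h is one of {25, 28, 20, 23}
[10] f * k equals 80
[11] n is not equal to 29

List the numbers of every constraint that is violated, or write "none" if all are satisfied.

No — constraints 1, 2, 5, 11 are not satisfied.

[1] h^2 + j^2 = 25^2 + 11^2 = 625 + 121 = 746, not 743 — fails.
[2] h + f = 25 + 10 = 35; 35 ≥ 33, bound 33 not met — fails.
[3] d = 22 ≠ 21, but j = 11 = 11 (second disjunct) — holds.
[4] k + j = 8 + 11 = 19; 19 > 18 — holds.
[5] n = 29, f = 10; 29 > 10 (want ≤) — fails.
[6] k^2 + h^2 = 8^2 + 25^2 = 64 + 625 = 689 — holds.
[7] 2h - 5n = 2(25) - 5(29) = -95 — holds.
[8] g = 21, and 21 ≠ 23 — holds.
[9] h = 25 is in {25, 28, 20, 23} — holds.
[10] f * k = 10 * 8 = 80 — holds.
[11] n = 29, but 29 is required to differ — fails.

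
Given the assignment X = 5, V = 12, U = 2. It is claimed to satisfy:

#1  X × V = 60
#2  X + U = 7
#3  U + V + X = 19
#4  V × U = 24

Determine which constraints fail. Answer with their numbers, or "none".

#1 X × V = 5 × 12 = 60 — OK.
#2 X + U = 5 + 2 = 7 — OK.
#3 U + V + X = 2 + 12 + 5 = 19 — OK.
#4 V × U = 12 × 2 = 24 — OK.

The assignment satisfies every constraint.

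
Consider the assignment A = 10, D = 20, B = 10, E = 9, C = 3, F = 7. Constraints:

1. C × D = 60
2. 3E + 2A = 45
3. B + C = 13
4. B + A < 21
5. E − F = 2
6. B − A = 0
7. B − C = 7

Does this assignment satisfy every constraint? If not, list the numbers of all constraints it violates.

1. C × D = 3 × 20 = 60 — holds.
2. 3E + 2A = 3(9) + 2(10) = 47, not 45 — fails.
3. B + C = 10 + 3 = 13 — holds.
4. B + A = 10 + 10 = 20; 20 < 21 — holds.
5. E − F = 9 − 7 = 2 — holds.
6. B − A = 10 − 10 = 0 — holds.
7. B − C = 10 − 3 = 7 — holds.

Violated: 2.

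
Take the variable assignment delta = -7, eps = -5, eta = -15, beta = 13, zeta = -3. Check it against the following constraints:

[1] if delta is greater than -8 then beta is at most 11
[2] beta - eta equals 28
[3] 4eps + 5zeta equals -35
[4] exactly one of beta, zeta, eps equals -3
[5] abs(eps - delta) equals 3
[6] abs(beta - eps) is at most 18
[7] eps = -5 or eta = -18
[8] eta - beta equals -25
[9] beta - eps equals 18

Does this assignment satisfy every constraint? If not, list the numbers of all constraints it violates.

[1] delta = -7 > -8, so we need beta ≤ 11; but beta = 13 > 11  ✘
[2] beta - eta = 13 - (-15) = 28  ✔
[3] 4eps + 5zeta = 4(-5) + 5(-3) = -35  ✔
[4] beta=13, zeta=-3, eps=-5; 1 of them equals -3  ✔
[5] abs(-5 - (-7)) = 2, not 3  ✘
[6] abs(13 - (-5)) = 18; 18 ≤ 18  ✔
[7] eps = -5 = -5 (first disjunct)  ✔
[8] eta - beta = -15 - 13 = -28, not -25  ✘
[9] beta - eps = 13 - (-5) = 18  ✔

The assignment fails constraints 1, 5, 8.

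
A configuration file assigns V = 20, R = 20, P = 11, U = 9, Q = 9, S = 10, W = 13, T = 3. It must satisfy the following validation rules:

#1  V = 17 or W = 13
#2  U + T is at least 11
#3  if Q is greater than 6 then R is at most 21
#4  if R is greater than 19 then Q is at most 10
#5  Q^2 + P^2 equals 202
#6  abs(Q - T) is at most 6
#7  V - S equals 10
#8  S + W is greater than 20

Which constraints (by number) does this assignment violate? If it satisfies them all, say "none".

#1 V = 20 ≠ 17, but W = 13 = 13 (second disjunct)  OK
#2 U + T = 9 + 3 = 12; 12 ≥ 11  OK
#3 Q = 9 > 6, so we need R ≤ 21; R = 20 ≤ 21  OK
#4 R = 20 > 19, so we need Q ≤ 10; Q = 9 ≤ 10  OK
#5 Q^2 + P^2 = 9^2 + 11^2 = 81 + 121 = 202  OK
#6 abs(9 - 3) = 6; 6 ≤ 6  OK
#7 V - S = 20 - 10 = 10  OK
#8 S + W = 10 + 13 = 23; 23 > 20  OK

None — every constraint holds.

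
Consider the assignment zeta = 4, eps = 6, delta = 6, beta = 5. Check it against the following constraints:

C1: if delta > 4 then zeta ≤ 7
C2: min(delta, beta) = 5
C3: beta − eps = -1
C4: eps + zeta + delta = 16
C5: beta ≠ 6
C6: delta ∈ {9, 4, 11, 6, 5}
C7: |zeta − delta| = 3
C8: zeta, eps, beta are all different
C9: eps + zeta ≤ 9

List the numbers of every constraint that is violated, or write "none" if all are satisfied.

C1: delta = 6 > 4, so we need zeta ≤ 7; zeta = 4 ≤ 7  yes
C2: min(6, 5) = 5  yes
C3: beta − eps = 5 − 6 = -1  yes
C4: eps + zeta + delta = 6 + 4 + 6 = 16  yes
C5: beta = 5, and 5 ≠ 6  yes
C6: delta = 6 is in {9, 4, 11, 6, 5}  yes
C7: |4 − 6| = 2, not 3  no
C8: values 4, 6, 5 are pairwise distinct  yes
C9: eps + zeta = 6 + 4 = 10; 10 > 9, bound 9 not met  no

Constraints 7, 9 do not hold.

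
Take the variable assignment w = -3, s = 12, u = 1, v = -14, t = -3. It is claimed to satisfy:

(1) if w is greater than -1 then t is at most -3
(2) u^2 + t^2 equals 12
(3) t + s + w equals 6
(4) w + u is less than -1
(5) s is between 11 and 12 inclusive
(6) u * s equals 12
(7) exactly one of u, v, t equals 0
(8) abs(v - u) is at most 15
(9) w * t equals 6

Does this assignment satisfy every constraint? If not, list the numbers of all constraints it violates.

Constraints 2, 7, 9 are violated.

(1) w = -3, not > -1; antecedent false, conditional vacuously true — OK.
(2) u^2 + t^2 = 1^2 + (-3)^2 = 1 + 9 = 10, not 12 — violated.
(3) t + s + w = -3 + 12 + (-3) = 6 — OK.
(4) w + u = -3 + 1 = -2; -2 < -1 — OK.
(5) s = 12 lies in [11, 12] — OK.
(6) u * s = 1 * 12 = 12 — OK.
(7) u=1, v=-14, t=-3; 0 of them equal 0, not exactly one — violated.
(8) abs(-14 - 1) = 15; 15 ≤ 15 — OK.
(9) w * t = -3 * (-3) = 9, not 6 — violated.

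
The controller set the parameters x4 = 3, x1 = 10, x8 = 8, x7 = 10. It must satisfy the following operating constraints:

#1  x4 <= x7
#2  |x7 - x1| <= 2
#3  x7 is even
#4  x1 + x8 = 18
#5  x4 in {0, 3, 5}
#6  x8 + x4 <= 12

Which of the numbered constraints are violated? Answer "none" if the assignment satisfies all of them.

Yes — all constraints hold.

#1 x4 = 3, x7 = 10; 3 ≤ 10 — holds.
#2 |10 - 10| = 0; 0 ≤ 2 — holds.
#3 x7 = 10 is even — holds.
#4 x1 + x8 = 10 + 8 = 18 — holds.
#5 x4 = 3 is in {0, 3, 5} — holds.
#6 x8 + x4 = 8 + 3 = 11; 11 ≤ 12 — holds.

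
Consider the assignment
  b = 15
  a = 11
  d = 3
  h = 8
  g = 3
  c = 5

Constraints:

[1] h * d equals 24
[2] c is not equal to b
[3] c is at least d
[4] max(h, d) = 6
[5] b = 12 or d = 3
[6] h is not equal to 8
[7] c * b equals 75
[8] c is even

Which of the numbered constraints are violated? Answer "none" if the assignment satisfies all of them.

[1] h * d = 8 * 3 = 24  true
[2] c = 5, b = 15; distinct  true
[3] c = 5, d = 3; 5 ≥ 3  true
[4] max(8, 3) = 8, not 6  false
[5] b = 15 ≠ 12, but d = 3 = 3 (second disjunct)  true
[6] h = 8, but 8 is required to differ  false
[7] c * b = 5 * 15 = 75  true
[8] c = 5 is odd  false

Violated: 4, 6, and 8.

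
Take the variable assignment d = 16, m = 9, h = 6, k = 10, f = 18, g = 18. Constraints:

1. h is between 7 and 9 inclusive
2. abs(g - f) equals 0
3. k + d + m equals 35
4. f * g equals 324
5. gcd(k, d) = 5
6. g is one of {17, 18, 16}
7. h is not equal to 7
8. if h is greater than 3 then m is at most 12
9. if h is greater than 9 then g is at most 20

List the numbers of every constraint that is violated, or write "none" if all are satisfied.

1. h = 6 is outside [7, 9] — violated.
2. abs(18 - 18) = 0 — OK.
3. k + d + m = 10 + 16 + 9 = 35 — OK.
4. f * g = 18 * 18 = 324 — OK.
5. gcd(10, 16) = 2, not 5 — violated.
6. g = 18 is in {17, 18, 16} — OK.
7. h = 6, and 6 ≠ 7 — OK.
8. h = 6 > 3, so we need m ≤ 12; m = 9 ≤ 12 — OK.
9. h = 6, not > 9; antecedent false, conditional vacuously true — OK.

No — constraints 1, 5 are not satisfied.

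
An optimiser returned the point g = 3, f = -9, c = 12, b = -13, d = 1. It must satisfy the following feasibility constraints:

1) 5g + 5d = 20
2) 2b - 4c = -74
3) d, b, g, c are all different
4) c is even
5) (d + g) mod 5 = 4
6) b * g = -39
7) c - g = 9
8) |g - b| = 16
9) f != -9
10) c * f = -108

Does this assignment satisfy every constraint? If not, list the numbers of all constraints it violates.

1) 5g + 5d = 5(3) + 5(1) = 20 — holds.
2) 2b - 4c = 2(-13) - 4(12) = -74 — holds.
3) values 1, -13, 3, 12 are pairwise distinct — holds.
4) c = 12 is even — holds.
5) d + g = 4; 4 mod 5 = 4 — holds.
6) b * g = -13 * 3 = -39 — holds.
7) c - g = 12 - 3 = 9 — holds.
8) |3 - (-13)| = 16 — holds.
9) f = -9, but -9 is required to differ — fails.
10) c * f = 12 * (-9) = -108 — holds.

The assignment fails constraint 9.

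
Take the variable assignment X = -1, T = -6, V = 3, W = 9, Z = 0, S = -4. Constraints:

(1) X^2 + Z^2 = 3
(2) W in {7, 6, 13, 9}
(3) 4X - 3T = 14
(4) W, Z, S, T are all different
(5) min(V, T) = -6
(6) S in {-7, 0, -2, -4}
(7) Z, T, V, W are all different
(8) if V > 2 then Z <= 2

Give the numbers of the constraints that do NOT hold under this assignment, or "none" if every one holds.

The assignment fails constraint 1.

(1) X^2 + Z^2 = (-1)^2 + 0^2 = 1 + 0 = 1, not 3  ✘
(2) W = 9 is in {7, 6, 13, 9}  ✔
(3) 4X - 3T = 4(-1) - 3(-6) = 14  ✔
(4) values 9, 0, -4, -6 are pairwise distinct  ✔
(5) min(3, -6) = -6  ✔
(6) S = -4 is in {-7, 0, -2, -4}  ✔
(7) values 0, -6, 3, 9 are pairwise distinct  ✔
(8) V = 3 > 2, so we need Z ≤ 2; Z = 0 ≤ 2  ✔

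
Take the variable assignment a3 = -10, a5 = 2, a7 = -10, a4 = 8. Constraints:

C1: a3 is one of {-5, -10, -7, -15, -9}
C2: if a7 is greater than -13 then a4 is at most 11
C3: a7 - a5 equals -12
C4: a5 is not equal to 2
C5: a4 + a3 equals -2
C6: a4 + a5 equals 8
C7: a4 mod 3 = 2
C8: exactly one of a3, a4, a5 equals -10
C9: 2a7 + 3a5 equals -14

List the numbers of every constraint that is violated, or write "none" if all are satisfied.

Constraints 4 and 6 are violated.

C1: a3 = -10 is in {-5, -10, -7, -15, -9}  ✓
C2: a7 = -10 > -13, so we need a4 ≤ 11; a4 = 8 ≤ 11  ✓
C3: a7 - a5 = -10 - 2 = -12  ✓
C4: a5 = 2, but 2 is required to differ  ✗
C5: a4 + a3 = 8 + (-10) = -2  ✓
C6: a4 + a5 = 8 + 2 = 10, not 8  ✗
C7: 8 mod 3 = 2  ✓
C8: a3=-10, a4=8, a5=2; 1 of them equals -10  ✓
C9: 2a7 + 3a5 = 2(-10) + 3(2) = -14  ✓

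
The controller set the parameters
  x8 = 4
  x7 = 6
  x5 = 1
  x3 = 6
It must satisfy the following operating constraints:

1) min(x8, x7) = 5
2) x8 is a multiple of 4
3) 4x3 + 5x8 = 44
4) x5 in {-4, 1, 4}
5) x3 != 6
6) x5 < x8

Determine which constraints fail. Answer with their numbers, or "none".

1) min(4, 6) = 4, not 5  false
2) 4 / 4 = 1, so 4 divides 4  true
3) 4x3 + 5x8 = 4(6) + 5(4) = 44  true
4) x5 = 1 is in {-4, 1, 4}  true
5) x3 = 6, but 6 is required to differ  false
6) x5 = 1, x8 = 4; 1 < 4  true

Constraints 1 and 5 do not hold.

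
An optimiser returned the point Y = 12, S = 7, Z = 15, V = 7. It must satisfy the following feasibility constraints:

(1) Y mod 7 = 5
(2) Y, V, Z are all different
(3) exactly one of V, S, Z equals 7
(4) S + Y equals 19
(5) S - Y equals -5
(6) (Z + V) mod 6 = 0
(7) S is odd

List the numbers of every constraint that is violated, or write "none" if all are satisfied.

(1) 12 mod 7 = 5  true
(2) values 12, 7, 15 are pairwise distinct  true
(3) V=7, S=7, Z=15; 2 of them equal 7, not exactly one  false
(4) S + Y = 7 + 12 = 19  true
(5) S - Y = 7 - 12 = -5  true
(6) Z + V = 22; 22 mod 6 = 4, not 0  false
(7) S = 7 is odd  true

Constraints 3 and 6 do not hold.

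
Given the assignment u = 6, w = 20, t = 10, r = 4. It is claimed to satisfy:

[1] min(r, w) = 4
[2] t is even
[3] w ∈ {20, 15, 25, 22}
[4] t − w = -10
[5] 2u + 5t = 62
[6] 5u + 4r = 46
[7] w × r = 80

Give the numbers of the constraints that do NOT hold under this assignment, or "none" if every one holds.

The assignment satisfies every constraint.

[1] min(4, 20) = 4  ✔
[2] t = 10 is even  ✔
[3] w = 20 is in {20, 15, 25, 22}  ✔
[4] t − w = 10 − 20 = -10  ✔
[5] 2u + 5t = 2(6) + 5(10) = 62  ✔
[6] 5u + 4r = 5(6) + 4(4) = 46  ✔
[7] w × r = 20 × 4 = 80  ✔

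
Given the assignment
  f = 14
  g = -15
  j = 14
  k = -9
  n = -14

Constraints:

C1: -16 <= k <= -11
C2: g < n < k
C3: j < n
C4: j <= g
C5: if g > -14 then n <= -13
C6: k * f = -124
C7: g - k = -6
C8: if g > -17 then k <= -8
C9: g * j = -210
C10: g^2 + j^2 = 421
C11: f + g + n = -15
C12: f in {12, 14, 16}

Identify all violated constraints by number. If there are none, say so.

No — constraints 1, 3, 4, 6 are not satisfied.

C1: k = -9 is outside [-16, -11] — does not hold.
C2: values -15 < -14 < -9 — holds.
C3: j = 14, n = -14; 14 ≥ -14 (want <) — does not hold.
C4: j = 14, g = -15; 14 > -15 (want ≤) — does not hold.
C5: g = -15, not > -14; antecedent false, conditional vacuously true — holds.
C6: k * f = -9 * 14 = -126, not -124 — does not hold.
C7: g - k = -15 - (-9) = -6 — holds.
C8: g = -15 > -17, so we need k ≤ -8; k = -9 ≤ -8 — holds.
C9: g * j = -15 * 14 = -210 — holds.
C10: g^2 + j^2 = (-15)^2 + 14^2 = 225 + 196 = 421 — holds.
C11: f + g + n = 14 + (-15) + (-14) = -15 — holds.
C12: f = 14 is in {12, 14, 16} — holds.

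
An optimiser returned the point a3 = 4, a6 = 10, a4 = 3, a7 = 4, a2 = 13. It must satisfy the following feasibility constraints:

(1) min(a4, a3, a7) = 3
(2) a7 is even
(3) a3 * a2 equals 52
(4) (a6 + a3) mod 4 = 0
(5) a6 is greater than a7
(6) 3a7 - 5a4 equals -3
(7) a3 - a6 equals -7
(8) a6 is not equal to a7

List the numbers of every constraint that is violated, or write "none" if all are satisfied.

Violated: 4 and 7.

(1) min(3, 4, 4) = 3 — OK.
(2) a7 = 4 is even — OK.
(3) a3 * a2 = 4 * 13 = 52 — OK.
(4) a6 + a3 = 14; 14 mod 4 = 2, not 0 — violated.
(5) a6 = 10, a7 = 4; 10 > 4 — OK.
(6) 3a7 - 5a4 = 3(4) - 5(3) = -3 — OK.
(7) a3 - a6 = 4 - 10 = -6, not -7 — violated.
(8) a6 = 10, a7 = 4; distinct — OK.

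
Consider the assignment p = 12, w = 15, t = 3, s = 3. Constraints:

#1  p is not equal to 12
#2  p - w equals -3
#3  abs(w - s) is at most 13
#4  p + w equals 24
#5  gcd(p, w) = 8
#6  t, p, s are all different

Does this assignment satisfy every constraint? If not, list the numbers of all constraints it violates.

#1 p = 12, but 12 is required to differ — fails.
#2 p - w = 12 - 15 = -3 — holds.
#3 abs(15 - 3) = 12; 12 ≤ 13 — holds.
#4 p + w = 12 + 15 = 27, not 24 — fails.
#5 gcd(12, 15) = 3, not 8 — fails.
#6 t = s = 3, not all different — fails.

Constraints 1, 4, 5, 6 are violated.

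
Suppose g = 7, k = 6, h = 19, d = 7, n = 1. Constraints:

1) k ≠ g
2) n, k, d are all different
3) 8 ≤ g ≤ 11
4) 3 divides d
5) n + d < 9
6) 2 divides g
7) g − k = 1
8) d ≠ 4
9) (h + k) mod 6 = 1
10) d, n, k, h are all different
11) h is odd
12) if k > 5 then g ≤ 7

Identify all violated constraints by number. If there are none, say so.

Constraints 3, 4, and 6 do not hold.

1) k = 6, g = 7; distinct — OK.
2) values 1, 6, 7 are pairwise distinct — OK.
3) g = 7 is outside [8, 11] — violated.
4) 7 = 3×2 + 1, so 3 does not divide 7 — violated.
5) n + d = 1 + 7 = 8; 8 < 9 — OK.
6) 7 = 2×3 + 1, so 2 does not divide 7 — violated.
7) g − k = 7 − 6 = 1 — OK.
8) d = 7, and 7 ≠ 4 — OK.
9) h + k = 25; 25 mod 6 = 1 — OK.
10) values 7, 1, 6, 19 are pairwise distinct — OK.
11) h = 19 is odd — OK.
12) k = 6 > 5, so we need g ≤ 7; g = 7 ≤ 7 — OK.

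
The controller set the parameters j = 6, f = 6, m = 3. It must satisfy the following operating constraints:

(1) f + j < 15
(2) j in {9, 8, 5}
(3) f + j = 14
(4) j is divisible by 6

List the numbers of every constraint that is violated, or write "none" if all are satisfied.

The assignment fails constraints 2 and 3.

(1) f + j = 6 + 6 = 12; 12 < 15 — holds.
(2) j = 6 is not in {9, 8, 5} — fails.
(3) f + j = 6 + 6 = 12, not 14 — fails.
(4) 6 / 6 = 1, so 6 divides 6 — holds.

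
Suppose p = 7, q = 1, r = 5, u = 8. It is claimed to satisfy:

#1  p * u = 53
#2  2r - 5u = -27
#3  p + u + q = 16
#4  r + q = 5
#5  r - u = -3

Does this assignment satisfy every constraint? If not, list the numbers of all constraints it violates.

No — constraints 1, 2, 4 are not satisfied.

#1 p * u = 7 * 8 = 56, not 53  ✘
#2 2r - 5u = 2(5) - 5(8) = -30, not -27  ✘
#3 p + u + q = 7 + 8 + 1 = 16  ✔
#4 r + q = 5 + 1 = 6, not 5  ✘
#5 r - u = 5 - 8 = -3  ✔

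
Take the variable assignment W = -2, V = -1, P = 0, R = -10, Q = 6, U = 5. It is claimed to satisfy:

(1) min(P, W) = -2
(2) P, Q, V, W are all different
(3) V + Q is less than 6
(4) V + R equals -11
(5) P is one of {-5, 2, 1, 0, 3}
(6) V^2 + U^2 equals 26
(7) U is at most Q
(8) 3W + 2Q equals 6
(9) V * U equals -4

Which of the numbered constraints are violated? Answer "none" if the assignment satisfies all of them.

(1) min(0, -2) = -2 — holds.
(2) values 0, 6, -1, -2 are pairwise distinct — holds.
(3) V + Q = -1 + 6 = 5; 5 < 6 — holds.
(4) V + R = -1 + (-10) = -11 — holds.
(5) P = 0 is in {-5, 2, 1, 0, 3} — holds.
(6) V^2 + U^2 = (-1)^2 + 5^2 = 1 + 25 = 26 — holds.
(7) U = 5, Q = 6; 5 ≤ 6 — holds.
(8) 3W + 2Q = 3(-2) + 2(6) = 6 — holds.
(9) V * U = -1 * 5 = -5, not -4 — does not hold.

Violated: 9.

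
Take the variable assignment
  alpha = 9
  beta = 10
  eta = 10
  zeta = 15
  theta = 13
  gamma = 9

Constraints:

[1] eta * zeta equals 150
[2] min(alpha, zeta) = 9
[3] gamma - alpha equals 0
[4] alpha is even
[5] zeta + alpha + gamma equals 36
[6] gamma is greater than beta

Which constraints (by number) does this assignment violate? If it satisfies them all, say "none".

[1] eta * zeta = 10 * 15 = 150  ✔
[2] min(9, 15) = 9  ✔
[3] gamma - alpha = 9 - 9 = 0  ✔
[4] alpha = 9 is odd  ✘
[5] zeta + alpha + gamma = 15 + 9 + 9 = 33, not 36  ✘
[6] gamma = 9, beta = 10; 9 ≤ 10 (want >)  ✘

Constraints 4, 5, and 6 do not hold.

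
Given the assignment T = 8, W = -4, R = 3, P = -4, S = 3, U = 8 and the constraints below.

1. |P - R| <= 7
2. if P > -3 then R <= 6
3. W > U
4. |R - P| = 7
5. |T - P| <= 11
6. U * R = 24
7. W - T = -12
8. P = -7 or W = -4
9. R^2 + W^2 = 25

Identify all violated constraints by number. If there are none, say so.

1. |-4 - 3| = 7; 7 ≤ 7  yes
2. P = -4, not > -3; antecedent false, conditional vacuously true  yes
3. W = -4, U = 8; -4 ≤ 8 (want >)  no
4. |3 - (-4)| = 7  yes
5. |8 - (-4)| = 12; 12 > 11, exceeds bound 11  no
6. U * R = 8 * 3 = 24  yes
7. W - T = -4 - 8 = -12  yes
8. P = -4 ≠ -7, but W = -4 = -4 (second disjunct)  yes
9. R^2 + W^2 = 3^2 + (-4)^2 = 9 + 16 = 25  yes

The assignment fails constraints 3 and 5.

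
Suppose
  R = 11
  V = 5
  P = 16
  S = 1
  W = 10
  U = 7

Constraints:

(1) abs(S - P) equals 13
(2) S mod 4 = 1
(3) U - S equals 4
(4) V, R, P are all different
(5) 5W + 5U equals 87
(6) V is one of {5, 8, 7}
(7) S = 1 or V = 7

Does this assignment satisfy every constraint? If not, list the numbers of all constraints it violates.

The assignment fails constraints 1, 3, and 5.

(1) abs(1 - 16) = 15, not 13 — does not hold.
(2) 1 mod 4 = 1 — holds.
(3) U - S = 7 - 1 = 6, not 4 — does not hold.
(4) values 5, 11, 16 are pairwise distinct — holds.
(5) 5W + 5U = 5(10) + 5(7) = 85, not 87 — does not hold.
(6) V = 5 is in {5, 8, 7} — holds.
(7) S = 1 = 1 (first disjunct) — holds.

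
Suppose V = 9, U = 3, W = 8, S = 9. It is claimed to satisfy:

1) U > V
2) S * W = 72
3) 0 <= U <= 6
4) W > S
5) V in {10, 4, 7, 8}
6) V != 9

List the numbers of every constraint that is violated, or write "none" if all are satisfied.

Constraints 1, 4, 5, and 6 do not hold.

1) U = 3, V = 9; 3 ≤ 9 (want >) — does not hold.
2) S * W = 9 * 8 = 72 — holds.
3) U = 3 lies in [0, 6] — holds.
4) W = 8, S = 9; 8 ≤ 9 (want >) — does not hold.
5) V = 9 is not in {10, 4, 7, 8} — does not hold.
6) V = 9, but 9 is required to differ — does not hold.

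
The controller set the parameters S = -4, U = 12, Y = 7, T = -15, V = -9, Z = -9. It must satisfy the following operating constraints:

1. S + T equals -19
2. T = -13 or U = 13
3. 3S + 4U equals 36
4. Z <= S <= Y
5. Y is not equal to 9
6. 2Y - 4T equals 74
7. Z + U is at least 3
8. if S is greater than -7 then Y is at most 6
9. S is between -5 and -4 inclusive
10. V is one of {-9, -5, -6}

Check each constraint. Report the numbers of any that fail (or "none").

Constraints 2 and 8 do not hold.

1. S + T = -4 + (-15) = -19  true
2. T = -15 ≠ -13 and U = 12 ≠ 13; both disjuncts false  false
3. 3S + 4U = 3(-4) + 4(12) = 36  true
4. values -9 <= -4 <= 7  true
5. Y = 7, and 7 ≠ 9  true
6. 2Y - 4T = 2(7) - 4(-15) = 74  true
7. Z + U = -9 + 12 = 3; 3 ≥ 3  true
8. S = -4 > -7, so we need Y ≤ 6; but Y = 7 > 6  false
9. S = -4 lies in [-5, -4]  true
10. V = -9 is in {-9, -5, -6}  true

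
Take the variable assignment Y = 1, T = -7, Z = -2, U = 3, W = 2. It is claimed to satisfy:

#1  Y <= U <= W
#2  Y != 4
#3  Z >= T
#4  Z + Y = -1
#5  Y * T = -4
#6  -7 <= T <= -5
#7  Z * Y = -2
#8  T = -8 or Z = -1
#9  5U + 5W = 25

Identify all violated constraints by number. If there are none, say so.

The assignment fails constraints 1, 5, 8.

#1 values 1, 3, 2; U = 3 is not <= W = 2 — violated.
#2 Y = 1, and 1 ≠ 4 — satisfied.
#3 Z = -2, T = -7; -2 ≥ -7 — satisfied.
#4 Z + Y = -2 + 1 = -1 — satisfied.
#5 Y * T = 1 * (-7) = -7, not -4 — violated.
#6 T = -7 lies in [-7, -5] — satisfied.
#7 Z * Y = -2 * 1 = -2 — satisfied.
#8 T = -7 ≠ -8 and Z = -2 ≠ -1; both disjuncts false — violated.
#9 5U + 5W = 5(3) + 5(2) = 25 — satisfied.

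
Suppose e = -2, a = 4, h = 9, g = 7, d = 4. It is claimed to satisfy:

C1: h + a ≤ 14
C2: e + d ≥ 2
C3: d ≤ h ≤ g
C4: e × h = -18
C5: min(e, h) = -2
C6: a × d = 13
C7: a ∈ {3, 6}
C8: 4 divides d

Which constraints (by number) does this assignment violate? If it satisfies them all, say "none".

C1: h + a = 9 + 4 = 13; 13 ≤ 14 — satisfied.
C2: e + d = -2 + 4 = 2; 2 ≥ 2 — satisfied.
C3: values 4, 9, 7; h = 9 is not ≤ g = 7 — violated.
C4: e × h = -2 × 9 = -18 — satisfied.
C5: min(-2, 9) = -2 — satisfied.
C6: a × d = 4 × 4 = 16, not 13 — violated.
C7: a = 4 is not in {3, 6} — violated.
C8: 4 / 4 = 1, so 4 divides 4 — satisfied.

Constraints 3, 6, and 7 are violated.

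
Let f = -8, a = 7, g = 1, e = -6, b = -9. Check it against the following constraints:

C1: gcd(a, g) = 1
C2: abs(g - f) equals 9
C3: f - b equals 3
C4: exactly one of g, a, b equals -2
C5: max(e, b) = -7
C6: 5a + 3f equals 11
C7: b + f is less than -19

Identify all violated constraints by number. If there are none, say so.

No — constraints 3, 4, 5, and 7 are not satisfied.

C1: gcd(7, 1) = 1  true
C2: abs(1 - (-8)) = 9  true
C3: f - b = -8 - (-9) = 1, not 3  false
C4: g=1, a=7, b=-9; 0 of them equal -2, not exactly one  false
C5: max(-6, -9) = -6, not -7  false
C6: 5a + 3f = 5(7) + 3(-8) = 11  true
C7: b + f = -9 + (-8) = -17; -17 ≥ -19, bound -19 not met  false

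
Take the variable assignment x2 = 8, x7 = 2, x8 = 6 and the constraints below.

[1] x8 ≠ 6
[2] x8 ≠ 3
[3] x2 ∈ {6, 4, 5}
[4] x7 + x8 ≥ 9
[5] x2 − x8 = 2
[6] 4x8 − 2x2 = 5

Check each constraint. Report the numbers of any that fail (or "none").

Violated: 1, 3, 4, and 6.

[1] x8 = 6, but 6 is required to differ — violated.
[2] x8 = 6, and 6 ≠ 3 — satisfied.
[3] x2 = 8 is not in {6, 4, 5} — violated.
[4] x7 + x8 = 2 + 6 = 8; 8 < 9, bound 9 not met — violated.
[5] x2 − x8 = 8 − 6 = 2 — satisfied.
[6] 4x8 − 2x2 = 4(6) − 2(8) = 8, not 5 — violated.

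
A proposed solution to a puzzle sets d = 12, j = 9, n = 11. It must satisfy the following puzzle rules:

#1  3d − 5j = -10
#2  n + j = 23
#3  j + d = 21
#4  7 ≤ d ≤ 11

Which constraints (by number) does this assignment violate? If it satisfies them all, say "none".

The assignment fails constraints 1, 2, and 4.

#1 3d − 5j = 3(12) − 5(9) = -9, not -10 — fails.
#2 n + j = 11 + 9 = 20, not 23 — fails.
#3 j + d = 9 + 12 = 21 — holds.
#4 d = 12 is outside [7, 11] — fails.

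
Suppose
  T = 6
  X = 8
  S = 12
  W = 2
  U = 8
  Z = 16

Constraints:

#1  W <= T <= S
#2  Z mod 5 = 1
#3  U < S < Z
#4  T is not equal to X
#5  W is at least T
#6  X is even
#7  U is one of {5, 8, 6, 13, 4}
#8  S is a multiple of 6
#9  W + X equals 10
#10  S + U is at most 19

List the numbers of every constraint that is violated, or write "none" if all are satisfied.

Constraints 5 and 10 do not hold.

#1 values 2 <= 6 <= 12 — holds.
#2 16 mod 5 = 1 — holds.
#3 values 8 < 12 < 16 — holds.
#4 T = 6, X = 8; distinct — holds.
#5 W = 2, T = 6; 2 < 6 (want ≥) — fails.
#6 X = 8 is even — holds.
#7 U = 8 is in {5, 8, 6, 13, 4} — holds.
#8 12 / 6 = 2, so 6 divides 12 — holds.
#9 W + X = 2 + 8 = 10 — holds.
#10 S + U = 12 + 8 = 20; 20 > 19, bound 19 not met — fails.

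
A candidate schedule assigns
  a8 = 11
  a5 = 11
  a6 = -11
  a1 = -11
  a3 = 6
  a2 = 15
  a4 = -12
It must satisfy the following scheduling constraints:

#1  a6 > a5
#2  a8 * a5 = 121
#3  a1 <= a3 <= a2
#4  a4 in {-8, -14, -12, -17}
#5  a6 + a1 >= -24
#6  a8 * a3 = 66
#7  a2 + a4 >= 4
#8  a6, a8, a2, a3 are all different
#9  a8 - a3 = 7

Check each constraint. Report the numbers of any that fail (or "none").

#1 a6 = -11, a5 = 11; -11 ≤ 11 (want >) — does not hold.
#2 a8 * a5 = 11 * 11 = 121 — holds.
#3 values -11 <= 6 <= 15 — holds.
#4 a4 = -12 is in {-8, -14, -12, -17} — holds.
#5 a6 + a1 = -11 + (-11) = -22; -22 ≥ -24 — holds.
#6 a8 * a3 = 11 * 6 = 66 — holds.
#7 a2 + a4 = 15 + (-12) = 3; 3 < 4, bound 4 not met — does not hold.
#8 values -11, 11, 15, 6 are pairwise distinct — holds.
#9 a8 - a3 = 11 - 6 = 5, not 7 — does not hold.

No — constraints 1, 7, and 9 are not satisfied.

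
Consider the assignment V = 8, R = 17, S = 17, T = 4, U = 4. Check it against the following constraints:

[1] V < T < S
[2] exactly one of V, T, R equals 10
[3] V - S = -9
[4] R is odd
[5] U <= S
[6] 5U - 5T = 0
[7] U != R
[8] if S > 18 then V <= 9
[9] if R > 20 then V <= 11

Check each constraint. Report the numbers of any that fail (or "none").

Constraints 1 and 2 do not hold.

[1] values 8, 4, 17; V = 8 is not < T = 4 — violated.
[2] V=8, T=4, R=17; 0 of them equal 10, not exactly one — violated.
[3] V - S = 8 - 17 = -9 — OK.
[4] R = 17 is odd — OK.
[5] U = 4, S = 17; 4 ≤ 17 — OK.
[6] 5U - 5T = 5(4) - 5(4) = 0 — OK.
[7] U = 4, R = 17; distinct — OK.
[8] S = 17, not > 18; antecedent false, conditional vacuously true — OK.
[9] R = 17, not > 20; antecedent false, conditional vacuously true — OK.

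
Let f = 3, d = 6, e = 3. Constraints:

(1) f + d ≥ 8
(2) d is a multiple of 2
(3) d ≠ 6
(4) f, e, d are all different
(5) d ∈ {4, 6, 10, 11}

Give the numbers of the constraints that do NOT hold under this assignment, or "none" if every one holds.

Constraints 3, 4 do not hold.

(1) f + d = 3 + 6 = 9; 9 ≥ 8  OK
(2) 6 / 2 = 3, so 2 divides 6  OK
(3) d = 6, but 6 is required to differ  FAIL
(4) f = e = 3, not all different  FAIL
(5) d = 6 is in {4, 6, 10, 11}  OK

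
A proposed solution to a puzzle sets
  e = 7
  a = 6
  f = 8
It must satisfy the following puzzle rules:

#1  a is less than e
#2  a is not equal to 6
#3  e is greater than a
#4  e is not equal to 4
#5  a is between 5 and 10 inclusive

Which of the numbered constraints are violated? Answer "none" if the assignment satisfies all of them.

#1 a = 6, e = 7; 6 < 7 — holds.
#2 a = 6, but 6 is required to differ — fails.
#3 e = 7, a = 6; 7 > 6 — holds.
#4 e = 7, and 7 ≠ 4 — holds.
#5 a = 6 lies in [5, 10] — holds.

No — constraint 2 is not satisfied.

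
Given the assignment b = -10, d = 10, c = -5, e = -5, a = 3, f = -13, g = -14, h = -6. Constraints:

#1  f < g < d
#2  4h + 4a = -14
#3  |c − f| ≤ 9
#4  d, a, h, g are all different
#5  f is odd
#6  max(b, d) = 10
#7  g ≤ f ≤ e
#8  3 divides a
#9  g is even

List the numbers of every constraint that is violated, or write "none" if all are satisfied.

The assignment fails constraints 1 and 2.

#1 values -13, -14, 10; f = -13 is not < g = -14 — violated.
#2 4h + 4a = 4(-6) + 4(3) = -12, not -14 — violated.
#3 |-5 − (-13)| = 8; 8 ≤ 9 — satisfied.
#4 values 10, 3, -6, -14 are pairwise distinct — satisfied.
#5 f = -13 is odd — satisfied.
#6 max(-10, 10) = 10 — satisfied.
#7 values -14 ≤ -13 ≤ -5 — satisfied.
#8 3 / 3 = 1, so 3 divides 3 — satisfied.
#9 g = -14 is even — satisfied.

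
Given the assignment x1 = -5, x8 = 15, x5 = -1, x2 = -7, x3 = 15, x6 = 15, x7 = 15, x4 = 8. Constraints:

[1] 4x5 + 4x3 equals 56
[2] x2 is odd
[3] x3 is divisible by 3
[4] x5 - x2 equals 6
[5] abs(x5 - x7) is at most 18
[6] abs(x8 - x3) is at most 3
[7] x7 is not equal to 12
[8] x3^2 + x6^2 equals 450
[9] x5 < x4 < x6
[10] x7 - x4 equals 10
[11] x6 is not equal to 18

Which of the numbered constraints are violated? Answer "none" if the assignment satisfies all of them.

The assignment fails constraint 10.

[1] 4x5 + 4x3 = 4(-1) + 4(15) = 56 — OK.
[2] x2 = -7 is odd — OK.
[3] 15 / 3 = 5, so 3 divides 15 — OK.
[4] x5 - x2 = -1 - (-7) = 6 — OK.
[5] abs(-1 - 15) = 16; 16 ≤ 18 — OK.
[6] abs(15 - 15) = 0; 0 ≤ 3 — OK.
[7] x7 = 15, and 15 ≠ 12 — OK.
[8] x3^2 + x6^2 = 15^2 + 15^2 = 225 + 225 = 450 — OK.
[9] values -1 < 8 < 15 — OK.
[10] x7 - x4 = 15 - 8 = 7, not 10 — violated.
[11] x6 = 15, and 15 ≠ 18 — OK.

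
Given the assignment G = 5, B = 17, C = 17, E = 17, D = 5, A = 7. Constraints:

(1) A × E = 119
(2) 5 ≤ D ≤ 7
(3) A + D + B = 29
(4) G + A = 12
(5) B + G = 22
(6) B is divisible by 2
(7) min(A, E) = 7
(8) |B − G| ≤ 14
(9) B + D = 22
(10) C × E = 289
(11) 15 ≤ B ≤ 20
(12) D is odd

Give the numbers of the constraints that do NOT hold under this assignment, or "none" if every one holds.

(1) A × E = 7 × 17 = 119  OK
(2) D = 5 lies in [5, 7]  OK
(3) A + D + B = 7 + 5 + 17 = 29  OK
(4) G + A = 5 + 7 = 12  OK
(5) B + G = 17 + 5 = 22  OK
(6) 17 = 2×8 + 1, so 2 does not divide 17  FAIL
(7) min(7, 17) = 7  OK
(8) |17 − 5| = 12; 12 ≤ 14  OK
(9) B + D = 17 + 5 = 22  OK
(10) C × E = 17 × 17 = 289  OK
(11) B = 17 lies in [15, 20]  OK
(12) D = 5 is odd  OK

Violated: 6.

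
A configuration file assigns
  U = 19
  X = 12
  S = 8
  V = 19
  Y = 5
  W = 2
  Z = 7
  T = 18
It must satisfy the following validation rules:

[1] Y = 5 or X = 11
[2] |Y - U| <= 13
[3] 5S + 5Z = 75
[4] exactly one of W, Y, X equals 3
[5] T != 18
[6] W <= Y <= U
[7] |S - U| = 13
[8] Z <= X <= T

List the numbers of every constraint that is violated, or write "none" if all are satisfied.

Constraints 2, 4, 5, and 7 do not hold.

[1] Y = 5 = 5 (first disjunct) — holds.
[2] |5 - 19| = 14; 14 > 13, exceeds bound 13 — does not hold.
[3] 5S + 5Z = 5(8) + 5(7) = 75 — holds.
[4] W=2, Y=5, X=12; 0 of them equal 3, not exactly one — does not hold.
[5] T = 18, but 18 is required to differ — does not hold.
[6] values 2 <= 5 <= 19 — holds.
[7] |8 - 19| = 11, not 13 — does not hold.
[8] values 7 <= 12 <= 18 — holds.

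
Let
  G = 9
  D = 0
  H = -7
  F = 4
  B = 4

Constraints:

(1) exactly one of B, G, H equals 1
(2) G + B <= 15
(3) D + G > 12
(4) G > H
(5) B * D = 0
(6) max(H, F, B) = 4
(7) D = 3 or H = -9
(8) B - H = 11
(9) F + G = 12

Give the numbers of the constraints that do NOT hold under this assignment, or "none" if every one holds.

(1) B=4, G=9, H=-7; 0 of them equal 1, not exactly one — fails.
(2) G + B = 9 + 4 = 13; 13 ≤ 15 — holds.
(3) D + G = 0 + 9 = 9; 9 ≤ 12, bound 12 not met — fails.
(4) G = 9, H = -7; 9 > -7 — holds.
(5) B * D = 4 * 0 = 0 — holds.
(6) max(-7, 4, 4) = 4 — holds.
(7) D = 0 ≠ 3 and H = -7 ≠ -9; both disjuncts false — fails.
(8) B - H = 4 - (-7) = 11 — holds.
(9) F + G = 4 + 9 = 13, not 12 — fails.

Constraints 1, 3, 7, and 9 do not hold.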